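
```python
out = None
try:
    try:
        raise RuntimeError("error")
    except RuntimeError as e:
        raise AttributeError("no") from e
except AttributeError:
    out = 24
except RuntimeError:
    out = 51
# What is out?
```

Step-by-step execution trace:
1. Inner try raises RuntimeError; inner `except RuntimeError as e` catches it.
2. `raise AttributeError(...) from e` raises AttributeError (RuntimeError is attached as __cause__, but only AttributeError is active).
3. Outer `except AttributeError` matches → out = 24.
4. `except RuntimeError` is not reached.
Result: 24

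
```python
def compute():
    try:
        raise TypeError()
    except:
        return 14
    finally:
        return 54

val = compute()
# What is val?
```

Step-by-step execution trace:
1. `compute()` enters try: `raise TypeError()` raises TypeError.
2. bare `except` matches → `return 14` sets pending return value 14.
3. Before returning, `finally: return 54` runs and overrides the pending return.
4. compute() returns 54 → val = 54.
Result: 54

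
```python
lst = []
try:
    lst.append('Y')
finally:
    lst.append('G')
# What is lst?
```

Step-by-step execution trace:
1. try: `lst.append('Y')` → lst = ['Y'].
2. The try body completes without raising.
3. finally always runs: `lst.append('G')` → lst = ['Y', 'G'].
Result: ['Y', 'G']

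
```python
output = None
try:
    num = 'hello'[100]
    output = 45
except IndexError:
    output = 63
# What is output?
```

Step-by-step execution trace:
1. `num = 'hello'[100]` raises IndexError.
2. `output = 45` is not reached.
3. `except IndexError` matches → output = 63.
Result: 63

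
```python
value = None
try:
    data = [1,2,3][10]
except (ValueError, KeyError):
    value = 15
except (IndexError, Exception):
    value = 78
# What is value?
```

Step-by-step execution trace:
1. `data = [1,2,3][10]` raises IndexError.
2. `except (ValueError, KeyError)` does not match IndexError; skipped.
3. `except (IndexError, Exception)` matches (IndexError is in the tuple) → value = 78.
Result: 78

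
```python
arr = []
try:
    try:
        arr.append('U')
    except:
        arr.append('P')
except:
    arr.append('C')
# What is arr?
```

Step-by-step execution trace:
1. Inner try: `arr.append('U')` → arr = ['U']. No exception raised.
2. Inner `except` is skipped.
3. Inner try completes normally; outer `except` is skipped.
Result: ['U']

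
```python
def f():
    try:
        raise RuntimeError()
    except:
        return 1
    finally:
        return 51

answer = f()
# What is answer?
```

Step-by-step execution trace:
1. `f()` enters try: `raise RuntimeError()` raises RuntimeError.
2. bare `except` matches → `return 1` sets pending return value 1.
3. Before returning, `finally: return 51` runs and overrides the pending return.
4. f() returns 51 → answer = 51.
Result: 51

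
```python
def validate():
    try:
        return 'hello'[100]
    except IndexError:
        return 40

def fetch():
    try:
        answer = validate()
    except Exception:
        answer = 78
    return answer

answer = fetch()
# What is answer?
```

Step-by-step execution trace:
1. `fetch()` calls `validate()`.
2. In validate: `'hello'[100]` raises IndexError; `except IndexError` catches it → returns 40.
3. In fetch: `answer = validate()` → answer = 40. No exception reaches fetch.
4. `except Exception` is skipped; fetch returns 40.
5. answer = 40.
Result: 40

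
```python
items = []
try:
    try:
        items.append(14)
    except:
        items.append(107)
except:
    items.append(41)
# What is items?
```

Step-by-step execution trace:
1. Inner try: `items.append(14)` → items = [14]. No exception raised.
2. Inner `except` is skipped.
3. Inner try completes normally; outer `except` is skipped.
Result: [14]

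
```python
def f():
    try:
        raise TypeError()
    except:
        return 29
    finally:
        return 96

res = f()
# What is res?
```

Step-by-step execution trace:
1. `f()` enters try: `raise TypeError()` raises TypeError.
2. bare `except` matches → `return 29` sets pending return value 29.
3. Before returning, `finally: return 96` runs and overrides the pending return.
4. f() returns 96 → res = 96.
Result: 96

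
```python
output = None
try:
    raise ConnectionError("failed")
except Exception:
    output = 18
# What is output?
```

Step-by-step execution trace:
1. `raise ConnectionError(...)` raises ConnectionError.
2. `except Exception` matches (ConnectionError is a subclass of Exception) → output = 18.
Result: 18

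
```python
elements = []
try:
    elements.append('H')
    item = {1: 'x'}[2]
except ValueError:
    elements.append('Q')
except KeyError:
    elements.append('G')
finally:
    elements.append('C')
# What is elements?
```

Step-by-step execution trace:
1. try: `elements.append('H')` → elements = ['H'].
2. `item = {1: 'x'}[2]` raises KeyError.
3. `except ValueError` does not match KeyError; skipped.
4. `except KeyError` matches → `elements.append('G')` → elements = ['H', 'G'].
5. finally always runs: `elements.append('C')` → elements = ['H', 'G', 'C'].
Result: ['H', 'G', 'C']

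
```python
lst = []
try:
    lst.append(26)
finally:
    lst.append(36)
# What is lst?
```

Step-by-step execution trace:
1. try: `lst.append(26)` → lst = [26].
2. The try body completes without raising.
3. finally always runs: `lst.append(36)` → lst = [26, 36].
Result: [26, 36]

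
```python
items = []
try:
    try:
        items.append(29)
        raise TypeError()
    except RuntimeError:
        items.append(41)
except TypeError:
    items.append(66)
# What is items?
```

Step-by-step execution trace:
1. Inner try: `items.append(29)` → items = [29].
2. `raise TypeError()` raises TypeError.
3. Inner `except RuntimeError` does not match TypeError; exception propagates to outer try.
4. Outer `except TypeError` matches → `items.append(66)` → items = [29, 66].
Result: [29, 66]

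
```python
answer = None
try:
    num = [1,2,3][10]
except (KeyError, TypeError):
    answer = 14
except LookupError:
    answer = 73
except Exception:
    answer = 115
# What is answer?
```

Step-by-step execution trace:
1. `num = [1,2,3][10]` raises IndexError.
2. `except (KeyError, TypeError)` does not match IndexError; skipped.
3. `except LookupError` matches (IndexError is a subclass of LookupError) → answer = 73.
4. `except Exception` is not reached.
Result: 73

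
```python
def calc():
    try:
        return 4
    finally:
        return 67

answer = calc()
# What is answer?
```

Step-by-step execution trace:
1. `calc()` enters try: `return 4` sets pending return value 4.
2. Before returning, `finally: return 67` runs and overrides the pending return.
3. calc() returns 67 → answer = 67.
Result: 67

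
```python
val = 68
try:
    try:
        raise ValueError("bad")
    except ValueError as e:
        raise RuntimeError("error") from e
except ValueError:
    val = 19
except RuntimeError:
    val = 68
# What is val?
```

Step-by-step execution trace:
1. Inner try raises ValueError; inner `except ValueError as e` catches it.
2. `raise RuntimeError(...) from e` raises RuntimeError (ValueError is attached as __cause__, but only RuntimeError is active).
3. Outer `except ValueError` does not match RuntimeError; skipped.
4. Outer `except RuntimeError` matches → val = 68.
Result: 68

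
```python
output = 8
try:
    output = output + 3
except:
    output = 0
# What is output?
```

Step-by-step execution trace:
1. output starts at 8.
2. try: `output = output + 3` → output = 11. No exception raised.
3. `except` is skipped.
Result: 11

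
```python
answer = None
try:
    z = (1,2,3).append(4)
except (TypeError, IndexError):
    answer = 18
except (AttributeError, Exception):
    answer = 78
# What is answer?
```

Step-by-step execution trace:
1. `z = (1,2,3).append(4)` raises AttributeError.
2. `except (TypeError, IndexError)` does not match AttributeError; skipped.
3. `except (AttributeError, Exception)` matches (AttributeError is in the tuple) → answer = 78.
Result: 78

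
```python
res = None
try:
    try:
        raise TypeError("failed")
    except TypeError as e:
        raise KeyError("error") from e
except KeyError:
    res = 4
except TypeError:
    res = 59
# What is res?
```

Step-by-step execution trace:
1. Inner try raises TypeError; inner `except TypeError as e` catches it.
2. `raise KeyError(...) from e` raises KeyError (TypeError is attached as __cause__, but only KeyError is active).
3. Outer `except KeyError` matches → res = 4.
4. `except TypeError` is not reached.
Result: 4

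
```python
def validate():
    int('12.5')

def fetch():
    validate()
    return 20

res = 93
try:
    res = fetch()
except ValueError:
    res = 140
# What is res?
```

Step-by-step execution trace:
1. res starts at 93.
2. try: `fetch()` calls `validate()`.
3. `validate()` evaluates `int('12.5')`, which raises ValueError; it propagates through fetch (uncaught).
4. `return 20` in fetch is not reached; the assignment to res does not complete.
5. `except ValueError` matches → res = 140.
Result: 140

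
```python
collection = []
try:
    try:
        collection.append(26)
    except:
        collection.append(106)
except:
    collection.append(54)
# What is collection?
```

Step-by-step execution trace:
1. Inner try: `collection.append(26)` → collection = [26]. No exception raised.
2. Inner `except` is skipped.
3. Inner try completes normally; outer `except` is skipped.
Result: [26]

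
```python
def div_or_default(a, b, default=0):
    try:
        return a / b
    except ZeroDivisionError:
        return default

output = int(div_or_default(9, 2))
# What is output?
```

Step-by-step execution trace:
1. `div_or_default(9, 2)` enters try: `return 9 / 2` → returns 4.5. No exception raised.
2. `except ZeroDivisionError` is skipped.
3. `int(4.5)` → 4 → output = 4.
Result: 4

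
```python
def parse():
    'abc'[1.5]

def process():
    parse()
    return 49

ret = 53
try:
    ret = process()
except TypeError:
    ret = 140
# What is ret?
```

Step-by-step execution trace:
1. ret starts at 53.
2. try: `process()` calls `parse()`.
3. `parse()` evaluates `'abc'[1.5]`, which raises TypeError; it propagates through process (uncaught).
4. `return 49` in process is not reached; the assignment to ret does not complete.
5. `except TypeError` matches → ret = 140.
Result: 140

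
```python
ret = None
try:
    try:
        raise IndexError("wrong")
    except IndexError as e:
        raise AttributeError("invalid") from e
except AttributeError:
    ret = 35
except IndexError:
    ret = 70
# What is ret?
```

Step-by-step execution trace:
1. Inner try raises IndexError; inner `except IndexError as e` catches it.
2. `raise AttributeError(...) from e` raises AttributeError (IndexError is attached as __cause__, but only AttributeError is active).
3. Outer `except AttributeError` matches → ret = 35.
4. `except IndexError` is not reached.
Result: 35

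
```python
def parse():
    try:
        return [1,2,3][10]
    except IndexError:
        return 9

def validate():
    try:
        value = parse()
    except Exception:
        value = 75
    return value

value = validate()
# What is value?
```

Step-by-step execution trace:
1. `validate()` calls `parse()`.
2. In parse: `[1,2,3][10]` raises IndexError; `except IndexError` catches it → returns 9.
3. In validate: `value = parse()` → value = 9. No exception reaches validate.
4. `except Exception` is skipped; validate returns 9.
5. value = 9.
Result: 9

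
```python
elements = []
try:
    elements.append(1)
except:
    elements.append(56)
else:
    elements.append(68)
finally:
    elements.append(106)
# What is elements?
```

Step-by-step execution trace:
1. try: `elements.append(1)` → elements = [1]. No exception raised.
2. `except` is skipped.
3. `else` runs: `elements.append(68)` → elements = [1, 68].
4. `finally` always runs: `elements.append(106)` → elements = [1, 68, 106].
Result: [1, 68, 106]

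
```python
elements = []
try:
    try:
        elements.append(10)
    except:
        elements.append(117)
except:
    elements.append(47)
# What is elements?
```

Step-by-step execution trace:
1. Inner try: `elements.append(10)` → elements = [10]. No exception raised.
2. Inner `except` is skipped.
3. Inner try completes normally; outer `except` is skipped.
Result: [10]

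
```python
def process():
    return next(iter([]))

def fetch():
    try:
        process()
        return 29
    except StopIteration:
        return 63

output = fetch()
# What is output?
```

Step-by-step execution trace:
1. `fetch()` calls `process()`.
2. `process()` evaluates `next(iter([]))`, which raises StopIteration; it propagates to the caller.
3. `return 29` is not reached.
4. `except StopIteration` in fetch matches → returns 63.
5. output = 63.
Result: 63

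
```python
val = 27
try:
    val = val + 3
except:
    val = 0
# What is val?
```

Step-by-step execution trace:
1. val starts at 27.
2. try: `val = val + 3` → val = 30. No exception raised.
3. `except` is skipped.
Result: 30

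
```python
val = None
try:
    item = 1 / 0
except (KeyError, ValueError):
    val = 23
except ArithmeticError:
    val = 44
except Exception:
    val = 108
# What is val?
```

Step-by-step execution trace:
1. `item = 1 / 0` raises ZeroDivisionError.
2. `except (KeyError, ValueError)` does not match ZeroDivisionError; skipped.
3. `except ArithmeticError` matches (ZeroDivisionError is a subclass of ArithmeticError) → val = 44.
4. `except Exception` is not reached.
Result: 44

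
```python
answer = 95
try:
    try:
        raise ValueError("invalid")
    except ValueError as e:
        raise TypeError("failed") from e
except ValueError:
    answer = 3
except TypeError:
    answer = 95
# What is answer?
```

Step-by-step execution trace:
1. Inner try raises ValueError; inner `except ValueError as e` catches it.
2. `raise TypeError(...) from e` raises TypeError (ValueError is attached as __cause__, but only TypeError is active).
3. Outer `except ValueError` does not match TypeError; skipped.
4. Outer `except TypeError` matches → answer = 95.
Result: 95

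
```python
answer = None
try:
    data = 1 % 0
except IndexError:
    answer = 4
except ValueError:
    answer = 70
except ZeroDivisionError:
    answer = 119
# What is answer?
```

Step-by-step execution trace:
1. `data = 1 % 0` raises ZeroDivisionError.
2. `except IndexError` does not match ZeroDivisionError; skipped.
3. `except ValueError` does not match ZeroDivisionError; skipped.
4. `except ZeroDivisionError` matches → answer = 119.
Result: 119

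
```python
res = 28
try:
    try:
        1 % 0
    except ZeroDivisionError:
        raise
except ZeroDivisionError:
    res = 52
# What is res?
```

Step-by-step execution trace:
1. Inner try: `1 % 0` raises ZeroDivisionError.
2. Inner `except ZeroDivisionError` matches; bare `raise` re-raises the same ZeroDivisionError.
3. Outer `except ZeroDivisionError` matches → res = 52.
Result: 52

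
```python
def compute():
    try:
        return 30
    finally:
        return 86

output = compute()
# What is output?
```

Step-by-step execution trace:
1. `compute()` enters try: `return 30` sets pending return value 30.
2. Before returning, `finally: return 86` runs and overrides the pending return.
3. compute() returns 86 → output = 86.
Result: 86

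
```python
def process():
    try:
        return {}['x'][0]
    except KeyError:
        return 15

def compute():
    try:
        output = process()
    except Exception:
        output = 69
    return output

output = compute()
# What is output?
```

Step-by-step execution trace:
1. `compute()` calls `process()`.
2. In process: `{}['x'][0]` raises KeyError; `except KeyError` catches it → returns 15.
3. In compute: `output = process()` → output = 15. No exception reaches compute.
4. `except Exception` is skipped; compute returns 15.
5. output = 15.
Result: 15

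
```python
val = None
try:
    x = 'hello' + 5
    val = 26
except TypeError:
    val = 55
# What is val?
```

Step-by-step execution trace:
1. `x = 'hello' + 5` raises TypeError.
2. `val = 26` is not reached.
3. `except TypeError` matches → val = 55.
Result: 55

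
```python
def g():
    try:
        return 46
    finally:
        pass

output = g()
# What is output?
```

Step-by-step execution trace:
1. `g()` enters try: `return 46` sets pending return value 46.
2. Before returning, `finally: pass` runs (no effect).
3. g() returns 46 → output = 46.
Result: 46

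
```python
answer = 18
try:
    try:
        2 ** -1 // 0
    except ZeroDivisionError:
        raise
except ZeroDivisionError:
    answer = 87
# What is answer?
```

Step-by-step execution trace:
1. Inner try: `2 ** -1 // 0` raises ZeroDivisionError.
2. Inner `except ZeroDivisionError` matches; bare `raise` re-raises the same ZeroDivisionError.
3. Outer `except ZeroDivisionError` matches → answer = 87.
Result: 87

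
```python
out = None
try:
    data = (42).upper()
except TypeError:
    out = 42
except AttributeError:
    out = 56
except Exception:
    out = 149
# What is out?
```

Step-by-step execution trace:
1. `data = (42).upper()` raises AttributeError.
2. `except TypeError` does not match AttributeError; skipped.
3. `except AttributeError` matches → out = 56.
4. Remaining except clauses are skipped.
Result: 56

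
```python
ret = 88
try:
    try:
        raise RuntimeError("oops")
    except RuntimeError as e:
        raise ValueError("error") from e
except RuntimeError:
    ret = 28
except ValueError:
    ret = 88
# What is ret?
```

Step-by-step execution trace:
1. Inner try raises RuntimeError; inner `except RuntimeError as e` catches it.
2. `raise ValueError(...) from e` raises ValueError (RuntimeError is attached as __cause__, but only ValueError is active).
3. Outer `except RuntimeError` does not match ValueError; skipped.
4. Outer `except ValueError` matches → ret = 88.
Result: 88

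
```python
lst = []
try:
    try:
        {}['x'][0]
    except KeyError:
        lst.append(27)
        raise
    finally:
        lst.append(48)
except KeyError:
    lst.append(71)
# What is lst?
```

Step-by-step execution trace:
1. Inner try: `{}['x'][0]` raises KeyError.
2. Inner `except KeyError` matches → `lst.append(27)` → lst = [27].
3. bare `raise` re-raises KeyError.
4. Inner `finally` runs during unwinding: `lst.append(48)` → lst = [27, 48].
5. Outer `except KeyError` matches → `lst.append(71)` → lst = [27, 48, 71].
Result: [27, 48, 71]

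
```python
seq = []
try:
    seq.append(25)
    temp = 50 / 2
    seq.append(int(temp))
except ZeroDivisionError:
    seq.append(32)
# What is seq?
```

Step-by-step execution trace:
1. try: `seq.append(25)` → seq = [25].
2. `temp = 50 / 2` → temp = 25.0. No exception raised.
3. `seq.append(int(temp))` → seq = [25, 25].
4. `except ZeroDivisionError` is skipped (no exception was raised).
Result: [25, 25]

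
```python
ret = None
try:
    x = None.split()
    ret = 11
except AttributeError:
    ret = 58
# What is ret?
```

Step-by-step execution trace:
1. `x = None.split()` raises AttributeError.
2. `ret = 11` is not reached.
3. `except AttributeError` matches → ret = 58.
Result: 58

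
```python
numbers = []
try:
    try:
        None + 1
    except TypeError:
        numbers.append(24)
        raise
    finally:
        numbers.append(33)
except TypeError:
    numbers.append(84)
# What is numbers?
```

Step-by-step execution trace:
1. Inner try: `None + 1` raises TypeError.
2. Inner `except TypeError` matches → `numbers.append(24)` → numbers = [24].
3. bare `raise` re-raises TypeError.
4. Inner `finally` runs during unwinding: `numbers.append(33)` → numbers = [24, 33].
5. Outer `except TypeError` matches → `numbers.append(84)` → numbers = [24, 33, 84].
Result: [24, 33, 84]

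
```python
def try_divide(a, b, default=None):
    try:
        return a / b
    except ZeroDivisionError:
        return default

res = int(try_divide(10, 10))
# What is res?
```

Step-by-step execution trace:
1. `try_divide(10, 10)` enters try: `return 10 / 10` → returns 1.0. No exception raised.
2. `except ZeroDivisionError` is skipped.
3. `int(1.0)` → 1 → res = 1.
Result: 1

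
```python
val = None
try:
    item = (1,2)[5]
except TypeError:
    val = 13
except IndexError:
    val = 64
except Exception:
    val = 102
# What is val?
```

Step-by-step execution trace:
1. `item = (1,2)[5]` raises IndexError.
2. `except TypeError` does not match IndexError; skipped.
3. `except IndexError` matches → val = 64.
4. Remaining except clauses are skipped.
Result: 64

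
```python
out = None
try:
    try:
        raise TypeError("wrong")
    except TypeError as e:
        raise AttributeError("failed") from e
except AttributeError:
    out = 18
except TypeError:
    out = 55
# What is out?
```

Step-by-step execution trace:
1. Inner try raises TypeError; inner `except TypeError as e` catches it.
2. `raise AttributeError(...) from e` raises AttributeError (TypeError is attached as __cause__, but only AttributeError is active).
3. Outer `except AttributeError` matches → out = 18.
4. `except TypeError` is not reached.
Result: 18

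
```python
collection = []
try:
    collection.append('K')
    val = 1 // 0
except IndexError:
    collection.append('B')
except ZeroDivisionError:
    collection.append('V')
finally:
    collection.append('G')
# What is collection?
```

Step-by-step execution trace:
1. try: `collection.append('K')` → collection = ['K'].
2. `val = 1 // 0` raises ZeroDivisionError.
3. `except IndexError` does not match ZeroDivisionError; skipped.
4. `except ZeroDivisionError` matches → `collection.append('V')` → collection = ['K', 'V'].
5. finally always runs: `collection.append('G')` → collection = ['K', 'V', 'G'].
Result: ['K', 'V', 'G']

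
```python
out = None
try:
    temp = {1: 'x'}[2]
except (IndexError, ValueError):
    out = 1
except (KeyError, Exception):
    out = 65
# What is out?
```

Step-by-step execution trace:
1. `temp = {1: 'x'}[2]` raises KeyError.
2. `except (IndexError, ValueError)` does not match KeyError; skipped.
3. `except (KeyError, Exception)` matches (KeyError is in the tuple) → out = 65.
Result: 65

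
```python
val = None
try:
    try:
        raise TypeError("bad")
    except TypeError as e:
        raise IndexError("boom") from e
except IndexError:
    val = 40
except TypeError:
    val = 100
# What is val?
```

Step-by-step execution trace:
1. Inner try raises TypeError; inner `except TypeError as e` catches it.
2. `raise IndexError(...) from e` raises IndexError (TypeError is attached as __cause__, but only IndexError is active).
3. Outer `except IndexError` matches → val = 40.
4. `except TypeError` is not reached.
Result: 40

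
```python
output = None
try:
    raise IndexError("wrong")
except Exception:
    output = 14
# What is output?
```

Step-by-step execution trace:
1. `raise IndexError(...)` raises IndexError.
2. `except Exception` matches (IndexError is a subclass of Exception) → output = 14.
Result: 14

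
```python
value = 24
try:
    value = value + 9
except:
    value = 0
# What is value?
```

Step-by-step execution trace:
1. value starts at 24.
2. try: `value = value + 9` → value = 33. No exception raised.
3. `except` is skipped.
Result: 33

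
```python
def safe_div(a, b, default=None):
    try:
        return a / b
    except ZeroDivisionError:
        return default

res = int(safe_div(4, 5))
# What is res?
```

Step-by-step execution trace:
1. `safe_div(4, 5)` enters try: `return 4 / 5` → returns 0.8. No exception raised.
2. `except ZeroDivisionError` is skipped.
3. `int(0.8)` → 0 → res = 0.
Result: 0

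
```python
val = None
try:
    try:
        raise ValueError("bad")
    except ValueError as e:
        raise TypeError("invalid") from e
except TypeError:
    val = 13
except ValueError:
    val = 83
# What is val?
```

Step-by-step execution trace:
1. Inner try raises ValueError; inner `except ValueError as e` catches it.
2. `raise TypeError(...) from e` raises TypeError (ValueError is attached as __cause__, but only TypeError is active).
3. Outer `except TypeError` matches → val = 13.
4. `except ValueError` is not reached.
Result: 13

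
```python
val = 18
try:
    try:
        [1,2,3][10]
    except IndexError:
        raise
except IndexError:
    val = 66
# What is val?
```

Step-by-step execution trace:
1. Inner try: `[1,2,3][10]` raises IndexError.
2. Inner `except IndexError` matches; bare `raise` re-raises the same IndexError.
3. Outer `except IndexError` matches → val = 66.
Result: 66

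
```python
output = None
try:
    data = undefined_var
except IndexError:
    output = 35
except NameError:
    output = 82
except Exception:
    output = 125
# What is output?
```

Step-by-step execution trace:
1. `data = undefined_var` raises NameError.
2. `except IndexError` does not match NameError; skipped.
3. `except NameError` matches → output = 82.
4. Remaining except clauses are skipped.
Result: 82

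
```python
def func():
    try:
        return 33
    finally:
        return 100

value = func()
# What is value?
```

Step-by-step execution trace:
1. `func()` enters try: `return 33` sets pending return value 33.
2. Before returning, `finally: return 100` runs and overrides the pending return.
3. func() returns 100 → value = 100.
Result: 100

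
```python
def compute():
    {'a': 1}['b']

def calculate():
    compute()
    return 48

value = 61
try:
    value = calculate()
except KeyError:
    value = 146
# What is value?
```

Step-by-step execution trace:
1. value starts at 61.
2. try: `calculate()` calls `compute()`.
3. `compute()` evaluates `{'a': 1}['b']`, which raises KeyError; it propagates through calculate (uncaught).
4. `return 48` in calculate is not reached; the assignment to value does not complete.
5. `except KeyError` matches → value = 146.
Result: 146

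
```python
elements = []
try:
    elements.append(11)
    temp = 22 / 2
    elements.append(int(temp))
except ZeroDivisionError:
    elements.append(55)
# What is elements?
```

Step-by-step execution trace:
1. try: `elements.append(11)` → elements = [11].
2. `temp = 22 / 2` → temp = 11.0. No exception raised.
3. `elements.append(int(temp))` → elements = [11, 11].
4. `except ZeroDivisionError` is skipped (no exception was raised).
Result: [11, 11]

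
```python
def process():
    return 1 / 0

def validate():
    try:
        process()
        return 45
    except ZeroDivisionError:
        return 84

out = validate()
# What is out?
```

Step-by-step execution trace:
1. `validate()` calls `process()`.
2. `process()` evaluates `1 / 0`, which raises ZeroDivisionError; it propagates to the caller.
3. `return 45` is not reached.
4. `except ZeroDivisionError` in validate matches → returns 84.
5. out = 84.
Result: 84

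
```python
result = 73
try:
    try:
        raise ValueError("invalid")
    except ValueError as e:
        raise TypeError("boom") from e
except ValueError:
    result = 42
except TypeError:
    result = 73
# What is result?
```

Step-by-step execution trace:
1. Inner try raises ValueError; inner `except ValueError as e` catches it.
2. `raise TypeError(...) from e` raises TypeError (ValueError is attached as __cause__, but only TypeError is active).
3. Outer `except ValueError` does not match TypeError; skipped.
4. Outer `except TypeError` matches → result = 73.
Result: 73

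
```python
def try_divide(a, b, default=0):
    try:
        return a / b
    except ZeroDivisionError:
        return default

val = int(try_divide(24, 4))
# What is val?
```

Step-by-step execution trace:
1. `try_divide(24, 4)` enters try: `return 24 / 4` → returns 6.0. No exception raised.
2. `except ZeroDivisionError` is skipped.
3. `int(6.0)` → 6 → val = 6.
Result: 6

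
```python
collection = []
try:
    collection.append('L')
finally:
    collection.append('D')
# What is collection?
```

Step-by-step execution trace:
1. try: `collection.append('L')` → collection = ['L'].
2. The try body completes without raising.
3. finally always runs: `collection.append('D')` → collection = ['L', 'D'].
Result: ['L', 'D']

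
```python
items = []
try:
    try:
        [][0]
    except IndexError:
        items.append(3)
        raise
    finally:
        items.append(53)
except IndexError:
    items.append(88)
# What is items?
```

Step-by-step execution trace:
1. Inner try: `[][0]` raises IndexError.
2. Inner `except IndexError` matches → `items.append(3)` → items = [3].
3. bare `raise` re-raises IndexError.
4. Inner `finally` runs during unwinding: `items.append(53)` → items = [3, 53].
5. Outer `except IndexError` matches → `items.append(88)` → items = [3, 53, 88].
Result: [3, 53, 88]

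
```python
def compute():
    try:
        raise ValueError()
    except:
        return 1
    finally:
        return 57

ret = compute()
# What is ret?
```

Step-by-step execution trace:
1. `compute()` enters try: `raise ValueError()` raises ValueError.
2. bare `except` matches → `return 1` sets pending return value 1.
3. Before returning, `finally: return 57` runs and overrides the pending return.
4. compute() returns 57 → ret = 57.
Result: 57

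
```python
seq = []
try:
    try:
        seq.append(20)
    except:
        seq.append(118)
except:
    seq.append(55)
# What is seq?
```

Step-by-step execution trace:
1. Inner try: `seq.append(20)` → seq = [20]. No exception raised.
2. Inner `except` is skipped.
3. Inner try completes normally; outer `except` is skipped.
Result: [20]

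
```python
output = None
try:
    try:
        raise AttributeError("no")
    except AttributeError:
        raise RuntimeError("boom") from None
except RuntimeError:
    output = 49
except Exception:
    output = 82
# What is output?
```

Step-by-step execution trace:
1. Inner try raises AttributeError; inner `except AttributeError` catches it.
2. `raise RuntimeError(...) from None` raises RuntimeError (from None suppresses __context__, but the active exception is still RuntimeError).
3. Outer `except RuntimeError` matches → output = 49.
4. `except Exception` is not reached.
Result: 49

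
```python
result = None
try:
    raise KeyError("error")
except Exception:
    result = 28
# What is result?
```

Step-by-step execution trace:
1. `raise KeyError(...)` raises KeyError.
2. `except Exception` matches (KeyError is a subclass of Exception) → result = 28.
Result: 28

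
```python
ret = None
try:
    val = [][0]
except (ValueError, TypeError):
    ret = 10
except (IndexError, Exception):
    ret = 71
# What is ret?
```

Step-by-step execution trace:
1. `val = [][0]` raises IndexError.
2. `except (ValueError, TypeError)` does not match IndexError; skipped.
3. `except (IndexError, Exception)` matches (IndexError is in the tuple) → ret = 71.
Result: 71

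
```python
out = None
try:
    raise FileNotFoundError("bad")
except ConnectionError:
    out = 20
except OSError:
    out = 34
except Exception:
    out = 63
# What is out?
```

Step-by-step execution trace:
1. `raise FileNotFoundError(...)` raises FileNotFoundError.
2. `except ConnectionError` does not match (FileNotFoundError is not a subclass of ConnectionError); skipped.
3. `except OSError` matches (FileNotFoundError is a subclass of OSError) → out = 34.
4. `except Exception` is not reached.
Result: 34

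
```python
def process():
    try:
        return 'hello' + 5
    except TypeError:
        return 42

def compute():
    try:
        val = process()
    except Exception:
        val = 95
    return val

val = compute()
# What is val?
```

Step-by-step execution trace:
1. `compute()` calls `process()`.
2. In process: `'hello' + 5` raises TypeError; `except TypeError` catches it → returns 42.
3. In compute: `val = process()` → val = 42. No exception reaches compute.
4. `except Exception` is skipped; compute returns 42.
5. val = 42.
Result: 42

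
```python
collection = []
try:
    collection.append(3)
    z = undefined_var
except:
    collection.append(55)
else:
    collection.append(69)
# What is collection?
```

Step-by-step execution trace:
1. try: `collection.append(3)` → collection = [3].
2. `z = undefined_var` raises NameError.
3. bare `except` matches → `collection.append(55)` → collection = [3, 55].
4. `else` is skipped (an exception was raised).
Result: [3, 55]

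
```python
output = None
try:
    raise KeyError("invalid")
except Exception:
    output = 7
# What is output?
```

Step-by-step execution trace:
1. `raise KeyError(...)` raises KeyError.
2. `except Exception` matches (KeyError is a subclass of Exception) → output = 7.
Result: 7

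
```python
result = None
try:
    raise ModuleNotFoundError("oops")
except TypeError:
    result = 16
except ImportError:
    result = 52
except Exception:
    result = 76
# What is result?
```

Step-by-step execution trace:
1. `raise ModuleNotFoundError(...)` raises ModuleNotFoundError.
2. `except TypeError` does not match (ModuleNotFoundError is not a subclass of TypeError); skipped.
3. `except ImportError` matches (ModuleNotFoundError is a subclass of ImportError) → result = 52.
4. `except Exception` is not reached.
Result: 52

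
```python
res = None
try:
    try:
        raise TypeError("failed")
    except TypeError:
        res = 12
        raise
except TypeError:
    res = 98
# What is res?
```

Step-by-step execution trace:
1. Inner try: `raise TypeError("failed")` raises TypeError.
2. Inner `except TypeError` matches → res = 12.
3. bare `raise` re-raises the same TypeError.
4. Outer `except TypeError` matches → res = 98.
Result: 98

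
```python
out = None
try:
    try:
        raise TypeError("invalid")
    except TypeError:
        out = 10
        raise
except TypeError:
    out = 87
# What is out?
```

Step-by-step execution trace:
1. Inner try: `raise TypeError("invalid")` raises TypeError.
2. Inner `except TypeError` matches → out = 10.
3. bare `raise` re-raises the same TypeError.
4. Outer `except TypeError` matches → out = 87.
Result: 87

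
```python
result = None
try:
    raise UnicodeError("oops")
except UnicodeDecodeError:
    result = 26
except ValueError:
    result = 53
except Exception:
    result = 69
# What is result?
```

Step-by-step execution trace:
1. `raise UnicodeError(...)` raises UnicodeError.
2. `except UnicodeDecodeError` does not match (UnicodeError is not a subclass of UnicodeDecodeError); skipped.
3. `except ValueError` matches (UnicodeError is a subclass of ValueError) → result = 53.
4. `except Exception` is not reached.
Result: 53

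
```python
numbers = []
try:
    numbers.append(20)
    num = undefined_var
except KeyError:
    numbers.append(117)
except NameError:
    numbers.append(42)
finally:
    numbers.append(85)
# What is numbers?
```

Step-by-step execution trace:
1. try: `numbers.append(20)` → numbers = [20].
2. `num = undefined_var` raises NameError.
3. `except KeyError` does not match NameError; skipped.
4. `except NameError` matches → `numbers.append(42)` → numbers = [20, 42].
5. finally always runs: `numbers.append(85)` → numbers = [20, 42, 85].
Result: [20, 42, 85]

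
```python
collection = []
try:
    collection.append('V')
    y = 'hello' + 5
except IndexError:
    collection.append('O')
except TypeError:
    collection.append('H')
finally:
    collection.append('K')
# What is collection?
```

Step-by-step execution trace:
1. try: `collection.append('V')` → collection = ['V'].
2. `y = 'hello' + 5` raises TypeError.
3. `except IndexError` does not match TypeError; skipped.
4. `except TypeError` matches → `collection.append('H')` → collection = ['V', 'H'].
5. finally always runs: `collection.append('K')` → collection = ['V', 'H', 'K'].
Result: ['V', 'H', 'K']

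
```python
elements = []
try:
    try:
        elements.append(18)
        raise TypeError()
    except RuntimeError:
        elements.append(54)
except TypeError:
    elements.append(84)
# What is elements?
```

Step-by-step execution trace:
1. Inner try: `elements.append(18)` → elements = [18].
2. `raise TypeError()` raises TypeError.
3. Inner `except RuntimeError` does not match TypeError; exception propagates to outer try.
4. Outer `except TypeError` matches → `elements.append(84)` → elements = [18, 84].
Result: [18, 84]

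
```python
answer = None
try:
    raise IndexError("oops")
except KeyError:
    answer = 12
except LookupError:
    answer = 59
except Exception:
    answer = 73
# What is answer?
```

Step-by-step execution trace:
1. `raise IndexError(...)` raises IndexError.
2. `except KeyError` does not match (IndexError is not a subclass of KeyError); skipped.
3. `except LookupError` matches (IndexError is a subclass of LookupError) → answer = 59.
4. `except Exception` is not reached.
Result: 59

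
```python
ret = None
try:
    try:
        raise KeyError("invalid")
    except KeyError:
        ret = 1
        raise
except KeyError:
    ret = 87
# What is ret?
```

Step-by-step execution trace:
1. Inner try: `raise KeyError("invalid")` raises KeyError.
2. Inner `except KeyError` matches → ret = 1.
3. bare `raise` re-raises the same KeyError.
4. Outer `except KeyError` matches → ret = 87.
Result: 87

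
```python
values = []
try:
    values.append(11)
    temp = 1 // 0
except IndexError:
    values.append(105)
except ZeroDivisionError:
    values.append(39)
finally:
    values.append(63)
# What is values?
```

Step-by-step execution trace:
1. try: `values.append(11)` → values = [11].
2. `temp = 1 // 0` raises ZeroDivisionError.
3. `except IndexError` does not match ZeroDivisionError; skipped.
4. `except ZeroDivisionError` matches → `values.append(39)` → values = [11, 39].
5. finally always runs: `values.append(63)` → values = [11, 39, 63].
Result: [11, 39, 63]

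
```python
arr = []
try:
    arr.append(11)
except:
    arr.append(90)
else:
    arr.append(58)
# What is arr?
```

Step-by-step execution trace:
1. try: `arr.append(11)` → arr = [11]. No exception raised.
2. `except` is skipped.
3. `else` runs (try completed without exception): `arr.append(58)` → arr = [11, 58].
Result: [11, 58]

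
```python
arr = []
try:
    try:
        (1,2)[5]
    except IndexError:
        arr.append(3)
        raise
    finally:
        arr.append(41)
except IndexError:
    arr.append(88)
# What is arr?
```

Step-by-step execution trace:
1. Inner try: `(1,2)[5]` raises IndexError.
2. Inner `except IndexError` matches → `arr.append(3)` → arr = [3].
3. bare `raise` re-raises IndexError.
4. Inner `finally` runs during unwinding: `arr.append(41)` → arr = [3, 41].
5. Outer `except IndexError` matches → `arr.append(88)` → arr = [3, 41, 88].
Result: [3, 41, 88]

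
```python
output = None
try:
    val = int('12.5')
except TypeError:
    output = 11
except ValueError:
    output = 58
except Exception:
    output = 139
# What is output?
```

Step-by-step execution trace:
1. `val = int('12.5')` raises ValueError.
2. `except TypeError` does not match ValueError; skipped.
3. `except ValueError` matches → output = 58.
4. Remaining except clauses are skipped.
Result: 58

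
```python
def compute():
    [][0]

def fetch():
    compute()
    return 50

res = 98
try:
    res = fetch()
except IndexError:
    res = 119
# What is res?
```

Step-by-step execution trace:
1. res starts at 98.
2. try: `fetch()` calls `compute()`.
3. `compute()` evaluates `[][0]`, which raises IndexError; it propagates through fetch (uncaught).
4. `return 50` in fetch is not reached; the assignment to res does not complete.
5. `except IndexError` matches → res = 119.
Result: 119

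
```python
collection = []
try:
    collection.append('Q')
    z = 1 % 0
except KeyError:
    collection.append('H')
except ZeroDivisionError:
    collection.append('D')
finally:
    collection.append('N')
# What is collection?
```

Step-by-step execution trace:
1. try: `collection.append('Q')` → collection = ['Q'].
2. `z = 1 % 0` raises ZeroDivisionError.
3. `except KeyError` does not match ZeroDivisionError; skipped.
4. `except ZeroDivisionError` matches → `collection.append('D')` → collection = ['Q', 'D'].
5. finally always runs: `collection.append('N')` → collection = ['Q', 'D', 'N'].
Result: ['Q', 'D', 'N']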